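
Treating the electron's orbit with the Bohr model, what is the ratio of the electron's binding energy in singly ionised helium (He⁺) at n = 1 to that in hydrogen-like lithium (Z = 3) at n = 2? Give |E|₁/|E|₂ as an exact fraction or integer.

16/9

|E| ∝ Z^2 · n^-2
|E|₁/|E|₂ = (2/3)^2 · (1/2)^-2 = 16/9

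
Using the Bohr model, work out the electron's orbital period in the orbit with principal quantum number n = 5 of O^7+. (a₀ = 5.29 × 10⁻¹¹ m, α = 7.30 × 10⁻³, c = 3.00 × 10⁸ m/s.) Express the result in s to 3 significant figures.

2.96 × 10⁻¹⁶ s

r = n²a₀/Z = 5²·5.29 × 10⁻¹¹/8 = 1.65 × 10⁻¹⁰ m
v = Zαc/n = 8·0.00730·3.00 × 10⁸/5 = 3.50 × 10⁶ m/s
T = 2πr/v = 2.96 × 10⁻¹⁶ s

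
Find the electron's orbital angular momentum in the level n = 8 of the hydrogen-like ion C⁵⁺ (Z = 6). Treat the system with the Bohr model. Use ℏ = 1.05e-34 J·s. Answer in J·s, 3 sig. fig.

8.40e-34 J·s

L_n = nℏ = 8 × 1.05e-34 = 8.40e-34 J·s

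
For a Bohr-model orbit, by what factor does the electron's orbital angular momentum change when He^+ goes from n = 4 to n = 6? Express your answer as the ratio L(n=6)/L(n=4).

3/2

L = nℏ depends only on n, so L ∝ n.
L(n=6)/L(n=4) = (6/4)^1 = 3/2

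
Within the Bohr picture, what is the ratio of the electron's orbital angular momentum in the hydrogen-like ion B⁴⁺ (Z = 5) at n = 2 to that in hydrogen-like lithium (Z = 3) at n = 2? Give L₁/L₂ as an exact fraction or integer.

1

L = nℏ is independent of Z.
L₁/L₂ = n₁/n₂ = 2/2 = 1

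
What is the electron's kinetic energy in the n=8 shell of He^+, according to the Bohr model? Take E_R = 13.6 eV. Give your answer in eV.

For a Coulomb orbit the virial theorem gives K = −E_n.
E_n = −E_R·Z²/n², so K = E_R·Z²/n² = 13.6 × 2²/8² = 0.850 eV

0.850 eV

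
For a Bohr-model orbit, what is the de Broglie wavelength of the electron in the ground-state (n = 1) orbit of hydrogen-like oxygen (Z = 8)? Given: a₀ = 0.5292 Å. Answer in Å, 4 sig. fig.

The Bohr quantisation condition is nλ = 2πr_n.
r_n = n²a₀/Z = 0.06615 Å
λ = 2πr_n/n = 2π·0.06615/1 = 0.4156 Å

0.4156 Å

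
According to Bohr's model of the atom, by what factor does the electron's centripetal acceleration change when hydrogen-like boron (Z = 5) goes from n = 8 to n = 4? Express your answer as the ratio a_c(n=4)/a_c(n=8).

a_c ∝ Z^3 · n^-4; with Z fixed, a_c ∝ n^-4.
a_c(n=4)/a_c(n=8) = (4/8)^-4 = 16

16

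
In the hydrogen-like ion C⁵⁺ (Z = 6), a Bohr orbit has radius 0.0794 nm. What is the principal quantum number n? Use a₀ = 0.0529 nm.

3

r_n = n²a₀/Z ⇒ n² = rZ/a₀ = 0.0794 × 6 / 0.0529 ≈ 9.01
n = 3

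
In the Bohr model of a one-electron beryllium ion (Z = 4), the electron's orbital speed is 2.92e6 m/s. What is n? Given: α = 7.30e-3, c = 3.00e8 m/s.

v_n = Zαc/n ⇒ n = Zαc/v = 4 × 0.00730 × 3.00e8 / 2.92e6 ≈ 3.00
n = 3

3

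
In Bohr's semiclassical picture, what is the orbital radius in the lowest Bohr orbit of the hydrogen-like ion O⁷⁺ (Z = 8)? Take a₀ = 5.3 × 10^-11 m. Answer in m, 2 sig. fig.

6.6 × 10^-12 m

r_n = n²a₀/Z = 1² × 5.3 × 10^-11 / 8
    = 1 × 5.3 × 10^-11 / 8 = 6.6 × 10^-12 m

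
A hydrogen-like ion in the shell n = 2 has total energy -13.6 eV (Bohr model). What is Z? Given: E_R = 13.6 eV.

E_n = −E_R Z²/n² ⇒ Z² = −E_n n²/E_R = 13.6 × 2² / 13.6 ≈ 4.00
Z = 2

2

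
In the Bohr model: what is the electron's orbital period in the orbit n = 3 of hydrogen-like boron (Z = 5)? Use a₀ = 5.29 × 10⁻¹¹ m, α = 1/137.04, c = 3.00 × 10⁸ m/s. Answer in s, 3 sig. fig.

r = n²a₀/Z = 3²·5.29 × 10⁻¹¹/5 = 9.52 × 10⁻¹¹ m
v = Zαc/n = 5·0.00730·3.00 × 10⁸/3 = 3.65 × 10⁶ m/s
T = 2πr/v = 1.64 × 10⁻¹⁶ s

1.64 × 10⁻¹⁶ s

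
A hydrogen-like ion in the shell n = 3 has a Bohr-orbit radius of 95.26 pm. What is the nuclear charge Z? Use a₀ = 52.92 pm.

r_n = n²a₀/Z ⇒ Z = n²a₀/r = 3² × 52.92 / 95.26 ≈ 5.00
Z = 5

5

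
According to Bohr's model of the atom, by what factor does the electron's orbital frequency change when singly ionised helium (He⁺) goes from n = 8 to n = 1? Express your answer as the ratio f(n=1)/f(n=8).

f ∝ Z^2 · n^-3; with Z fixed, f ∝ n^-3.
f(n=1)/f(n=8) = (1/8)^-3 = 512

512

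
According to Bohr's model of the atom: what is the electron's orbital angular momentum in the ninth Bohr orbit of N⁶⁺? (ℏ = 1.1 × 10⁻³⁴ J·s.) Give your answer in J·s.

L_n = nℏ = 9 × 1.1 × 10⁻³⁴ = 9.9 × 10⁻³⁴ J·s

9.9 × 10⁻³⁴ J·s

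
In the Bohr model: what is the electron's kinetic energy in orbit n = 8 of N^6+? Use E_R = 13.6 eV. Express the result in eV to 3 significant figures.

For a Coulomb orbit the virial theorem gives K = −E_n.
E_n = −E_R·Z²/n², so K = E_R·Z²/n² = 13.6 × 7²/8² = 10.4 eV

10.4 eV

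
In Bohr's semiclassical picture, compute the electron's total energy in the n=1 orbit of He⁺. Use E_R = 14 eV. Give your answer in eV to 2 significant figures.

E_n = −E_R·Z²/n² = −14 × 2²/1² = -56 eV

-56 eV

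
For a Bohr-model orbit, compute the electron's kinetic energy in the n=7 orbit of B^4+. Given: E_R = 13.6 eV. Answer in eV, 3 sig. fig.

6.94 eV

For a Coulomb orbit the virial theorem gives K = −E_n.
E_n = −E_R·Z²/n², so K = E_R·Z²/n² = 13.6 × 5²/7² = 6.94 eV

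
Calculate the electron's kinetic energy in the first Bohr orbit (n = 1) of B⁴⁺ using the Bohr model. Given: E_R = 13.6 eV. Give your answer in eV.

340 eV

For a Coulomb orbit the virial theorem gives K = −E_n.
E_n = −E_R·Z²/n², so K = E_R·Z²/n² = 13.6 × 5²/1² = 340 eV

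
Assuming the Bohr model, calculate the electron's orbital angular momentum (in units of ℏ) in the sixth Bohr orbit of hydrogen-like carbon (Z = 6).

L_n = nℏ, so L/ℏ = n = 6.

6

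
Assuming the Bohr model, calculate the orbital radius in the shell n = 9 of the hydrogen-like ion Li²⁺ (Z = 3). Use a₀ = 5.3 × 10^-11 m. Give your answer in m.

1.4 × 10^-9 m

r_n = n²a₀/Z = 9² × 5.3 × 10^-11 / 3
    = 81 × 5.3 × 10^-11 / 3 = 1.4 × 10^-9 m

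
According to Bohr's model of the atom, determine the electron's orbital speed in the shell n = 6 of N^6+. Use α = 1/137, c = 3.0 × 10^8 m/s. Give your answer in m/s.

v_n = Zαc/n = 7 × 0.0073 × 3.0 × 10^8 / 6
    = 2.6 × 10^6 m/s

2.6 × 10^6 m/s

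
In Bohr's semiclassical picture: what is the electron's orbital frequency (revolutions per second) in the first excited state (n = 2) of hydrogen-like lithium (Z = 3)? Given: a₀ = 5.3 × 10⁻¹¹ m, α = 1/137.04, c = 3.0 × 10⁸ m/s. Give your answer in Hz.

7.4 × 10¹⁵ Hz

r = n²a₀/Z = 7.1 × 10⁻¹¹ m, v = Zαc/n = 3.3 × 10⁶ m/s
f = v/(2πr) = 7.4 × 10¹⁵ Hz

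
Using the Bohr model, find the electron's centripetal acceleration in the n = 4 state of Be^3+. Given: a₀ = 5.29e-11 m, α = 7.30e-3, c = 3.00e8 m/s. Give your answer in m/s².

r = n²a₀/Z = 2.12e-10 m, v = Zαc/n = 2.19e6 m/s
a = v²/r = (2.19e6)² / 2.12e-10 = 2.27e22 m/s²

2.27e22 m/s²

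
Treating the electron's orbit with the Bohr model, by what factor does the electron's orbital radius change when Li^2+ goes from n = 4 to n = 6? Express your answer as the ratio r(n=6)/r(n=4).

9/4

r ∝ Z^-1 · n^2; with Z fixed, r ∝ n^2.
r(n=6)/r(n=4) = (6/4)^2 = 9/4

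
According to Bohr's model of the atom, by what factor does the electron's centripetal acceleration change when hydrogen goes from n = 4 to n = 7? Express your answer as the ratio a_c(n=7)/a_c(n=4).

256/2401

a_c ∝ Z^3 · n^-4; with Z fixed, a_c ∝ n^-4.
a_c(n=7)/a_c(n=4) = (7/4)^-4 = 256/2401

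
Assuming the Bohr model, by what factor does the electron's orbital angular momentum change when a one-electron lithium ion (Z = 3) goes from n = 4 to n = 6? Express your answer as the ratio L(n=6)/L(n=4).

3/2

L = nℏ depends only on n, so L ∝ n.
L(n=6)/L(n=4) = (6/4)^1 = 3/2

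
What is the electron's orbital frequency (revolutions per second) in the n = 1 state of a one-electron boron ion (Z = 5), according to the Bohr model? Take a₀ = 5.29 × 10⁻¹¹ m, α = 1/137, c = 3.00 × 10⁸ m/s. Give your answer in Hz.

1.65 × 10¹⁷ Hz

r = n²a₀/Z = 1.06 × 10⁻¹¹ m, v = Zαc/n = 1.09 × 10⁷ m/s
f = v/(2πr) = 1.65 × 10¹⁷ Hz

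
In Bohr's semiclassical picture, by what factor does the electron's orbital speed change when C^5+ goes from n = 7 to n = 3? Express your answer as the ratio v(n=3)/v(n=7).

v ∝ Z^1 · n^-1; with Z fixed, v ∝ n^-1.
v(n=3)/v(n=7) = (3/7)^-1 = 7/3

7/3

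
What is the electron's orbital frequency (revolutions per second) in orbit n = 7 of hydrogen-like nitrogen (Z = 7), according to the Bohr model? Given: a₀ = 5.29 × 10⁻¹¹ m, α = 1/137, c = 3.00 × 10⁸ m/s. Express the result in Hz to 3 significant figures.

9.41 × 10¹⁴ Hz

r = n²a₀/Z = 3.70 × 10⁻¹⁰ m, v = Zαc/n = 2.19 × 10⁶ m/s
f = v/(2πr) = 9.41 × 10¹⁴ Hz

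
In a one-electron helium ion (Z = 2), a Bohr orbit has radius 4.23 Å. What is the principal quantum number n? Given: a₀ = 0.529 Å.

r_n = n²a₀/Z ⇒ n² = rZ/a₀ = 4.23 × 2 / 0.529 ≈ 15.99
n = 4

4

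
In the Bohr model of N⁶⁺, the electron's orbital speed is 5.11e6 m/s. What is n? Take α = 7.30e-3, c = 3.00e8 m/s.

3

v_n = Zαc/n ⇒ n = Zαc/v = 7 × 0.00730 × 3.00e8 / 5.11e6 ≈ 3.00
n = 3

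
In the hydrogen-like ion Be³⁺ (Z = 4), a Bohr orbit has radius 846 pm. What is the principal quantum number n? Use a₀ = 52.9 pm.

r_n = n²a₀/Z ⇒ n² = rZ/a₀ = 846 × 4 / 52.9 ≈ 63.97
n = 8

8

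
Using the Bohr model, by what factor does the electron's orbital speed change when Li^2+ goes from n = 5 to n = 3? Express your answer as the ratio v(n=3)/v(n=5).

v ∝ Z^1 · n^-1; with Z fixed, v ∝ n^-1.
v(n=3)/v(n=5) = (3/5)^-1 = 5/3

5/3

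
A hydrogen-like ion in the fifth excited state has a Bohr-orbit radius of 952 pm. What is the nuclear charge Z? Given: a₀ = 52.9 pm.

2

r_n = n²a₀/Z ⇒ Z = n²a₀/r = 6² × 52.9 / 952 ≈ 2.00
Z = 2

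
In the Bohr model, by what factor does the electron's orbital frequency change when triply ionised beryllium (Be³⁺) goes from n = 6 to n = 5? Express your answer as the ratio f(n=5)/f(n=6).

f ∝ Z^2 · n^-3; with Z fixed, f ∝ n^-3.
f(n=5)/f(n=6) = (5/6)^-3 = 216/125

216/125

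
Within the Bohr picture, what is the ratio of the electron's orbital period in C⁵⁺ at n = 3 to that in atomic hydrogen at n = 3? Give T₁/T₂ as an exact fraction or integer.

1/36

T ∝ Z^-2 · n^3
T₁/T₂ = (6/1)^-2 · (3/3)^3 = 1/36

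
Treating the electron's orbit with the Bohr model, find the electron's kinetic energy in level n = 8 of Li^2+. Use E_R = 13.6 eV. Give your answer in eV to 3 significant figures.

1.91 eV

For a Coulomb orbit the virial theorem gives K = −E_n.
E_n = −E_R·Z²/n², so K = E_R·Z²/n² = 13.6 × 3²/8² = 1.91 eV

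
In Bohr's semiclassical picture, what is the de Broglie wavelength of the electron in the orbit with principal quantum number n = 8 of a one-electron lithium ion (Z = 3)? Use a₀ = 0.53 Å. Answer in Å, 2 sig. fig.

The Bohr quantisation condition is nλ = 2πr_n.
r_n = n²a₀/Z = 11 Å
λ = 2πr_n/n = 2π·11/8 = 8.9 Å

8.9 Å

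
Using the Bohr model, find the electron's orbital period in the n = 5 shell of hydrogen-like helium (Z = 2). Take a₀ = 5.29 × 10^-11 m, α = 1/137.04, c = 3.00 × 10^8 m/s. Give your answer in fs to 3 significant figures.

4.74 fs

r = n²a₀/Z = 5²·5.29 × 10^-11/2 = 6.61 × 10^-10 m
v = Zαc/n = 2·0.00730·3.00 × 10^8/5 = 8.76 × 10^5 m/s
T = 2πr/v = 4.74 × 10^-15 s = 4.74 fs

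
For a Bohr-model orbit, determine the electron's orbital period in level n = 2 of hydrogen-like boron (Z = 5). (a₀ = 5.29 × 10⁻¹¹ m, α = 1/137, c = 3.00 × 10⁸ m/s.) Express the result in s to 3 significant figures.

4.86 × 10⁻¹⁷ s

r = n²a₀/Z = 2²·5.29 × 10⁻¹¹/5 = 4.23 × 10⁻¹¹ m
v = Zαc/n = 5·0.00730·3.00 × 10⁸/2 = 5.47 × 10⁶ m/s
T = 2πr/v = 4.86 × 10⁻¹⁷ s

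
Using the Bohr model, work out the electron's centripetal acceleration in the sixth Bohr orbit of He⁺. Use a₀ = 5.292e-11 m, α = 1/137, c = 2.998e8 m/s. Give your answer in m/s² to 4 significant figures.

r = n²a₀/Z = 9.526e-10 m, v = Zαc/n = 7.294e5 m/s
a = v²/r = (7.294e5)² / 9.526e-10 = 5.586e20 m/s²

5.586e20 m/s²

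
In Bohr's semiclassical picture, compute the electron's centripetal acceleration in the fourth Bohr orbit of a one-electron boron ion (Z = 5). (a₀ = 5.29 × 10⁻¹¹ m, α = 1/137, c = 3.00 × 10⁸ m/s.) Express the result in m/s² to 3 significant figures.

r = n²a₀/Z = 1.69 × 10⁻¹⁰ m, v = Zαc/n = 2.74 × 10⁶ m/s
a = v²/r = (2.74 × 10⁶)² / 1.69 × 10⁻¹⁰ = 4.43 × 10²² m/s²

4.43 × 10²² m/s²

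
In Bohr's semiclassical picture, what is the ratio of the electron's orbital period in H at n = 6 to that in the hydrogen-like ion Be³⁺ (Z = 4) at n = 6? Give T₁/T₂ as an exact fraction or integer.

16

T ∝ Z^-2 · n^3
T₁/T₂ = (1/4)^-2 · (6/6)^3 = 16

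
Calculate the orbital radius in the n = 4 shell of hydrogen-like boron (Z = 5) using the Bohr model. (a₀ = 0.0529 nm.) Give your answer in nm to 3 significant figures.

0.169 nm

r_n = n²a₀/Z = 4² × 0.0529 / 5
    = 16 × 0.0529 / 5 = 0.169 nm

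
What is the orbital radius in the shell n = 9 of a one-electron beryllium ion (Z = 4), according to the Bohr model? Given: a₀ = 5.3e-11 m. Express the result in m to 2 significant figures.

r_n = n²a₀/Z = 9² × 5.3e-11 / 4
    = 81 × 5.3e-11 / 4 = 1.1e-9 m

1.1e-9 m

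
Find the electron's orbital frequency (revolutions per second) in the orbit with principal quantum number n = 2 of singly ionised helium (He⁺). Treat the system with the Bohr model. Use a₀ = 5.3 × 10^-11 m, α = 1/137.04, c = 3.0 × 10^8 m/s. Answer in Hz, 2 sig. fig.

r = n²a₀/Z = 1.1 × 10^-10 m, v = Zαc/n = 2.2 × 10^6 m/s
f = v/(2πr) = 3.3 × 10^15 Hz

3.3 × 10^15 Hz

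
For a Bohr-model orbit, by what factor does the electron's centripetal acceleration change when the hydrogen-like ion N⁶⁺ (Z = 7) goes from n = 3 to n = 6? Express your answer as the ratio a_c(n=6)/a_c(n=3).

1/16

a_c ∝ Z^3 · n^-4; with Z fixed, a_c ∝ n^-4.
a_c(n=6)/a_c(n=3) = (6/3)^-4 = 1/16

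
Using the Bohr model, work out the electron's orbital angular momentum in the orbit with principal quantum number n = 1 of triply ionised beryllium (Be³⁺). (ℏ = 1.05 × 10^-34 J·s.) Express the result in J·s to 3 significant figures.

L_n = nℏ = 1 × 1.05 × 10^-34 = 1.05 × 10^-34 J·s

1.05 × 10^-34 J·s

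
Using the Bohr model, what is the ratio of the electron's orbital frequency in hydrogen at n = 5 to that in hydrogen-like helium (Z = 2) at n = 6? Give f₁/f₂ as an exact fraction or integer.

54/125

f ∝ Z^2 · n^-3
f₁/f₂ = (1/2)^2 · (5/6)^-3 = 54/125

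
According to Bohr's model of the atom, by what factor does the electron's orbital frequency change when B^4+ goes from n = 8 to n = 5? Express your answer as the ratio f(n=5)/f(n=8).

512/125

f ∝ Z^2 · n^-3; with Z fixed, f ∝ n^-3.
f(n=5)/f(n=8) = (5/8)^-3 = 512/125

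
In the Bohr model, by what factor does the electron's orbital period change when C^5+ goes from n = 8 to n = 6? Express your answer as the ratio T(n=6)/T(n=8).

T ∝ Z^-2 · n^3; with Z fixed, T ∝ n^3.
T(n=6)/T(n=8) = (6/8)^3 = 27/64

27/64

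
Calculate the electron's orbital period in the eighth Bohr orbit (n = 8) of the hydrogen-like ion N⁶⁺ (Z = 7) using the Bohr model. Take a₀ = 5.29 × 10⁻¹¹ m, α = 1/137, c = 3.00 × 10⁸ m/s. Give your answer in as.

r = n²a₀/Z = 8²·5.29 × 10⁻¹¹/7 = 4.84 × 10⁻¹⁰ m
v = Zαc/n = 7·0.00730·3.00 × 10⁸/8 = 1.92 × 10⁶ m/s
T = 2πr/v = 1.59 × 10⁻¹⁵ s = 1590 as

1590 as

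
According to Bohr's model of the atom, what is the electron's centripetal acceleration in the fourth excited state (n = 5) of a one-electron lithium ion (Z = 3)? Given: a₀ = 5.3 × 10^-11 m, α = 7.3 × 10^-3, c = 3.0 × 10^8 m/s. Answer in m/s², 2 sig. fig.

r = n²a₀/Z = 4.4 × 10^-10 m, v = Zαc/n = 1.3 × 10^6 m/s
a = v²/r = (1.3 × 10^6)² / 4.4 × 10^-10 = 3.9 × 10^21 m/s²

3.9 × 10^21 m/s²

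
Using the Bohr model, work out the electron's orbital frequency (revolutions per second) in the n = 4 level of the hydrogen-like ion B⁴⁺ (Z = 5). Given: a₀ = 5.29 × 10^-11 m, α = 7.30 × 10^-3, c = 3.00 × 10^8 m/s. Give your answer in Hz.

2.57 × 10^15 Hz

r = n²a₀/Z = 1.69 × 10^-10 m, v = Zαc/n = 2.74 × 10^6 m/s
f = v/(2πr) = 2.57 × 10^15 Hz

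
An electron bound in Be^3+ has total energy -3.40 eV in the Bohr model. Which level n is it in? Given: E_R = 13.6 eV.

8

E_n = −E_R Z²/n² ⇒ n² = E_R Z²/(−E_n) = 13.6 × 4² / 3.40 ≈ 64.00
n = 8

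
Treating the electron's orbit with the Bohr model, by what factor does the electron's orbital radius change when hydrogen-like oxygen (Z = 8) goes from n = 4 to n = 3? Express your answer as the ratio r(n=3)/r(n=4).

9/16

r ∝ Z^-1 · n^2; with Z fixed, r ∝ n^2.
r(n=3)/r(n=4) = (3/4)^2 = 9/16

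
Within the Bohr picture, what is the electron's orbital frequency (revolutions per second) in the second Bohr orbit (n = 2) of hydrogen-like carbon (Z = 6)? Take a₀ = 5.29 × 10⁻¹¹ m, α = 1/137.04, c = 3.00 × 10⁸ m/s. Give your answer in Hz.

2.96 × 10¹⁶ Hz

r = n²a₀/Z = 3.53 × 10⁻¹¹ m, v = Zαc/n = 6.57 × 10⁶ m/s
f = v/(2πr) = 2.96 × 10¹⁶ Hz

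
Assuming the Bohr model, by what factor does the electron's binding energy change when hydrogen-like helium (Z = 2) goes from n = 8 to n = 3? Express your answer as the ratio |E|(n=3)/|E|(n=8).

64/9

|E| ∝ Z^2 · n^-2; with Z fixed, |E| ∝ n^-2.
|E|(n=3)/|E|(n=8) = (3/8)^-2 = 64/9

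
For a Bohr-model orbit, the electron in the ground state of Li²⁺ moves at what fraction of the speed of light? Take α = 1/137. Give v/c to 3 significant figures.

0.0219

v_n = Zαc/n, so v/c = Zα/n = 3 × 0.00730 / 1 = 0.0219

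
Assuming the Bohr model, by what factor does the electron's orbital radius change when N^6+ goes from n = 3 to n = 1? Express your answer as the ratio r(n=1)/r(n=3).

r ∝ Z^-1 · n^2; with Z fixed, r ∝ n^2.
r(n=1)/r(n=3) = (1/3)^2 = 1/9

1/9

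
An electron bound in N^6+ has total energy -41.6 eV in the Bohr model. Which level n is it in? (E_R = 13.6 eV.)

E_n = −E_R Z²/n² ⇒ n² = E_R Z²/(−E_n) = 13.6 × 7² / 41.6 ≈ 16.02
n = 4

4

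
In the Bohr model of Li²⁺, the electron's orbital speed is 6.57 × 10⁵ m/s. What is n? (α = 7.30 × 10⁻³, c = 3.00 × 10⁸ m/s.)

10

v_n = Zαc/n ⇒ n = Zαc/v = 3 × 0.00730 × 3.00 × 10⁸ / 6.57 × 10⁵ ≈ 10.00
n = 10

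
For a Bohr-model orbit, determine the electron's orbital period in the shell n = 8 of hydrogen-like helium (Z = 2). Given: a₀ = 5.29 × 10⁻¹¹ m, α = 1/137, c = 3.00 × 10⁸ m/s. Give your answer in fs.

r = n²a₀/Z = 8²·5.29 × 10⁻¹¹/2 = 1.69 × 10⁻⁹ m
v = Zαc/n = 2·0.00730·3.00 × 10⁸/8 = 5.47 × 10⁵ m/s
T = 2πr/v = 1.94 × 10⁻¹⁴ s = 19.4 fs

19.4 fs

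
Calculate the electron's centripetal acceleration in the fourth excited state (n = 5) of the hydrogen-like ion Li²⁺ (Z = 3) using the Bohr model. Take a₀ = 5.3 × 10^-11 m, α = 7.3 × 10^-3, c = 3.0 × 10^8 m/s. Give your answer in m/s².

3.9 × 10^21 m/s²

r = n²a₀/Z = 4.4 × 10^-10 m, v = Zαc/n = 1.3 × 10^6 m/s
a = v²/r = (1.3 × 10^6)² / 4.4 × 10^-10 = 3.9 × 10^21 m/s²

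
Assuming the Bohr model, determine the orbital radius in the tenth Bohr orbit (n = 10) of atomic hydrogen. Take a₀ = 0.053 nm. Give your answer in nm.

5.3 nm

r_n = n²a₀/Z = 10² × 0.053 / 1
    = 100 × 0.053 / 1 = 5.3 nm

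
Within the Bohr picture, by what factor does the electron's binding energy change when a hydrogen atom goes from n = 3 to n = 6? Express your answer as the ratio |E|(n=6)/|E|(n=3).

1/4

|E| ∝ Z^2 · n^-2; with Z fixed, |E| ∝ n^-2.
|E|(n=6)/|E|(n=3) = (6/3)^-2 = 1/4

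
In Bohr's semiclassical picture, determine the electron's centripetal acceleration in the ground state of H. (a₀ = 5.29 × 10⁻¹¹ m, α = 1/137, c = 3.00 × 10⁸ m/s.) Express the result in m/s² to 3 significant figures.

r = n²a₀/Z = 5.29 × 10⁻¹¹ m, v = Zαc/n = 2.19 × 10⁶ m/s
a = v²/r = (2.19 × 10⁶)² / 5.29 × 10⁻¹¹ = 9.06 × 10²² m/s²

9.06 × 10²² m/s²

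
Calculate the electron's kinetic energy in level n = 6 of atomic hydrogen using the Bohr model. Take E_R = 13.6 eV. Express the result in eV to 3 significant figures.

0.378 eV

For a Coulomb orbit the virial theorem gives K = −E_n.
E_n = −E_R·Z²/n², so K = E_R·Z²/n² = 13.6 × 1²/6² = 0.378 eV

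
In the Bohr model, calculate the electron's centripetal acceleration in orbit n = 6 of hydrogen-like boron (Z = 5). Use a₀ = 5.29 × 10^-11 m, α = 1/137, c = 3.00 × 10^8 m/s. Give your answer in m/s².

8.74 × 10^21 m/s²

r = n²a₀/Z = 3.81 × 10^-10 m, v = Zαc/n = 1.82 × 10^6 m/s
a = v²/r = (1.82 × 10^6)² / 3.81 × 10^-10 = 8.74 × 10^21 m/s²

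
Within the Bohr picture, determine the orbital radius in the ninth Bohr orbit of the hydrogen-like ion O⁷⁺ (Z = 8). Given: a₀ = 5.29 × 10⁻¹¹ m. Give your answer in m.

5.36 × 10⁻¹⁰ m

r_n = n²a₀/Z = 9² × 5.29 × 10⁻¹¹ / 8
    = 81 × 5.29 × 10⁻¹¹ / 8 = 5.36 × 10⁻¹⁰ m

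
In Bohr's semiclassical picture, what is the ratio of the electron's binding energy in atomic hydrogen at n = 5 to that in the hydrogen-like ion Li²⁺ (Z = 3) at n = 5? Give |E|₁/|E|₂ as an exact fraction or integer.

|E| ∝ Z^2 · n^-2
|E|₁/|E|₂ = (1/3)^2 · (5/5)^-2 = 1/9

1/9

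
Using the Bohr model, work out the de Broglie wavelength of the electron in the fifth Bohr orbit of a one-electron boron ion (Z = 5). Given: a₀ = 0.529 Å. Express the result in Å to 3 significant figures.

3.32 Å

The Bohr quantisation condition is nλ = 2πr_n.
r_n = n²a₀/Z = 2.65 Å
λ = 2πr_n/n = 2π·2.65/5 = 3.32 Å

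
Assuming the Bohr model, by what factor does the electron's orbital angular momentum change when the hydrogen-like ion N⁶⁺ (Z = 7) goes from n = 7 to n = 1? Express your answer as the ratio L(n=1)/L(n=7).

1/7

L = nℏ depends only on n, so L ∝ n.
L(n=1)/L(n=7) = (1/7)^1 = 1/7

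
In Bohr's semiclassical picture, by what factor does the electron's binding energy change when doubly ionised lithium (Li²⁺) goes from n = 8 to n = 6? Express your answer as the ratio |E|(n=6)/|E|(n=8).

|E| ∝ Z^2 · n^-2; with Z fixed, |E| ∝ n^-2.
|E|(n=6)/|E|(n=8) = (6/8)^-2 = 16/9

16/9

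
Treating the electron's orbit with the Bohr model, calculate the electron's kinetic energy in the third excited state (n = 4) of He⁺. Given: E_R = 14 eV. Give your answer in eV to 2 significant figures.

3.5 eV

For a Coulomb orbit the virial theorem gives K = −E_n.
E_n = −E_R·Z²/n², so K = E_R·Z²/n² = 14 × 2²/4² = 3.5 eV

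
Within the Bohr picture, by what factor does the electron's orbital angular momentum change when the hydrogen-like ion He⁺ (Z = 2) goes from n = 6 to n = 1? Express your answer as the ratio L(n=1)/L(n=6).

1/6

L = nℏ depends only on n, so L ∝ n.
L(n=1)/L(n=6) = (1/6)^1 = 1/6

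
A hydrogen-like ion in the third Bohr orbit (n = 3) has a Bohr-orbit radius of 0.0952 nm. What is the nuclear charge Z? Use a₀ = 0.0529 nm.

5

r_n = n²a₀/Z ⇒ Z = n²a₀/r = 3² × 0.0529 / 0.0952 ≈ 5.00
Z = 5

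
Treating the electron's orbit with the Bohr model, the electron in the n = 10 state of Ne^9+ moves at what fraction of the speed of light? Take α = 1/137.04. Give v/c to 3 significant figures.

v_n = Zαc/n, so v/c = Zα/n = 10 × 0.00730 / 10 = 0.00730

0.00730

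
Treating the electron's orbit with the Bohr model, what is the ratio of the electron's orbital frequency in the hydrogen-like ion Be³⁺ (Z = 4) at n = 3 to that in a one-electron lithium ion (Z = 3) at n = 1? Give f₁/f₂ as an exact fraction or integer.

f ∝ Z^2 · n^-3
f₁/f₂ = (4/3)^2 · (3/1)^-3 = 16/243

16/243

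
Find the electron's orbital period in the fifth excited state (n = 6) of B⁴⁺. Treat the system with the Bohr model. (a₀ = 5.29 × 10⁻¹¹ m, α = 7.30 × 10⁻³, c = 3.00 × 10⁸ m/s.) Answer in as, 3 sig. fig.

1310 as

r = n²a₀/Z = 6²·5.29 × 10⁻¹¹/5 = 3.81 × 10⁻¹⁰ m
v = Zαc/n = 5·0.00730·3.00 × 10⁸/6 = 1.82 × 10⁶ m/s
T = 2πr/v = 1.31 × 10⁻¹⁵ s = 1310 as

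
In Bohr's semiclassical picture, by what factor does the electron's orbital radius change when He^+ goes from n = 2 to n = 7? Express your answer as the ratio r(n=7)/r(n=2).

r ∝ Z^-1 · n^2; with Z fixed, r ∝ n^2.
r(n=7)/r(n=2) = (7/2)^2 = 49/4

49/4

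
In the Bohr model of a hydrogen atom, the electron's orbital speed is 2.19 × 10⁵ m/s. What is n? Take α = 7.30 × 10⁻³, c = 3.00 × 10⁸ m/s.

v_n = Zαc/n ⇒ n = Zαc/v = 1 × 0.00730 × 3.00 × 10⁸ / 2.19 × 10⁵ ≈ 10.00
n = 10

10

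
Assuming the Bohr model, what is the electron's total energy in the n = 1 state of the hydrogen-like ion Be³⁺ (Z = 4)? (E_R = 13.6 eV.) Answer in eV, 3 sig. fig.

E_n = −E_R·Z²/n² = −13.6 × 4²/1² = -218 eV

-218 eV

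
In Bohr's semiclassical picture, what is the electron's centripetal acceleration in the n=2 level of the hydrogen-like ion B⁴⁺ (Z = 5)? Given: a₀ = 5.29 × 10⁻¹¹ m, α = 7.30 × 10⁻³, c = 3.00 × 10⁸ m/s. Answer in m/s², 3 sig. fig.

7.08 × 10²³ m/s²

r = n²a₀/Z = 4.23 × 10⁻¹¹ m, v = Zαc/n = 5.47 × 10⁶ m/s
a = v²/r = (5.47 × 10⁶)² / 4.23 × 10⁻¹¹ = 7.08 × 10²³ m/s²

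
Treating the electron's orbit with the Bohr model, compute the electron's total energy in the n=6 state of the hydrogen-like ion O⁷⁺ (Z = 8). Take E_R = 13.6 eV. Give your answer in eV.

-24.2 eV

E_n = −E_R·Z²/n² = −13.6 × 8²/6² = -24.2 eV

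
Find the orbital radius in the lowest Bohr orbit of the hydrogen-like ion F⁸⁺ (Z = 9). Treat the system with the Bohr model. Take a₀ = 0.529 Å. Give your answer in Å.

r_n = n²a₀/Z = 1² × 0.529 / 9
    = 1 × 0.529 / 9 = 0.0588 Å

0.0588 Å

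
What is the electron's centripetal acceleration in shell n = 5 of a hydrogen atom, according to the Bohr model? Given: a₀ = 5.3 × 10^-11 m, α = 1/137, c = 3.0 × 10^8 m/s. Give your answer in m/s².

r = n²a₀/Z = 1.3 × 10^-9 m, v = Zαc/n = 4.4 × 10^5 m/s
a = v²/r = (4.4 × 10^5)² / 1.3 × 10^-9 = 1.4 × 10^20 m/s²

1.4 × 10^20 m/s²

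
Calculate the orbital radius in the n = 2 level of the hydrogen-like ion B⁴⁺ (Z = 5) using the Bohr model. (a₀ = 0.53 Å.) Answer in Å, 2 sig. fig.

r_n = n²a₀/Z = 2² × 0.53 / 5
    = 4 × 0.53 / 5 = 0.42 Å

0.42 Å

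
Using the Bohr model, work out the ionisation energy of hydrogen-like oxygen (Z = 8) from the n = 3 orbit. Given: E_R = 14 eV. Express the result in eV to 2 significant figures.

E_n = −E_R·Z²/n² = −14 × 8²/3² eV = -100 eV
Ionisation energy = −E_n = 100 eV

100 eV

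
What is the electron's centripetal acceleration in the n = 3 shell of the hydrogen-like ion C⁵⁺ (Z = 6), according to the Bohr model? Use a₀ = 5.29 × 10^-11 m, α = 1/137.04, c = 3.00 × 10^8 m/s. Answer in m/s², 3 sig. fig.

r = n²a₀/Z = 7.94 × 10^-11 m, v = Zαc/n = 4.38 × 10^6 m/s
a = v²/r = (4.38 × 10^6)² / 7.94 × 10^-11 = 2.42 × 10^23 m/s²

2.42 × 10^23 m/s²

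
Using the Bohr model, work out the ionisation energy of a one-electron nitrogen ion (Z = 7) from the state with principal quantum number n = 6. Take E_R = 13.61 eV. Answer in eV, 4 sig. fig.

E_n = −E_R·Z²/n² = −13.61 × 7²/6² eV = -18.52 eV
Ionisation energy = −E_n = 18.52 eV

18.52 eV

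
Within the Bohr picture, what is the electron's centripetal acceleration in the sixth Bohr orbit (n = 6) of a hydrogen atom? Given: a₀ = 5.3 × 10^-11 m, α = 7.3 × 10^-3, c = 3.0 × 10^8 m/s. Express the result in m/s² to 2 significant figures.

7.0 × 10^19 m/s²

r = n²a₀/Z = 1.9 × 10^-9 m, v = Zαc/n = 3.6 × 10^5 m/s
a = v²/r = (3.6 × 10^5)² / 1.9 × 10^-9 = 7.0 × 10^19 m/s²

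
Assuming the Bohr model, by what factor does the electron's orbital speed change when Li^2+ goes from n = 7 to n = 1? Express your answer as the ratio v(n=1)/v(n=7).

7

v ∝ Z^1 · n^-1; with Z fixed, v ∝ n^-1.
v(n=1)/v(n=7) = (1/7)^-1 = 7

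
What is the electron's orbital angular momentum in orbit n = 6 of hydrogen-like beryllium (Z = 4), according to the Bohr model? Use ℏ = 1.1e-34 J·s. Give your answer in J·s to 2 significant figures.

6.6e-34 J·s

L_n = nℏ = 6 × 1.1e-34 = 6.6e-34 J·s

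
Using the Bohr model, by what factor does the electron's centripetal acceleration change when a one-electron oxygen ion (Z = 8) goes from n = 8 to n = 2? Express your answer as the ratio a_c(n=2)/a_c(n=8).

a_c ∝ Z^3 · n^-4; with Z fixed, a_c ∝ n^-4.
a_c(n=2)/a_c(n=8) = (2/8)^-4 = 256

256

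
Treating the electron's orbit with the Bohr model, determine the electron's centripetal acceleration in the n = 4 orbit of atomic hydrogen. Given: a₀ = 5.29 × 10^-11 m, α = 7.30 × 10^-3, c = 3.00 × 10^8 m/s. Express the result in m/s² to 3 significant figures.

3.54 × 10^20 m/s²

r = n²a₀/Z = 8.46 × 10^-10 m, v = Zαc/n = 5.47 × 10^5 m/s
a = v²/r = (5.47 × 10^5)² / 8.46 × 10^-10 = 3.54 × 10^20 m/s²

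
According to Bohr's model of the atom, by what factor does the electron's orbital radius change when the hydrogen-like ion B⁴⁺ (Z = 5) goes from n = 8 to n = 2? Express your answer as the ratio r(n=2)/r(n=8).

1/16

r ∝ Z^-1 · n^2; with Z fixed, r ∝ n^2.
r(n=2)/r(n=8) = (2/8)^2 = 1/16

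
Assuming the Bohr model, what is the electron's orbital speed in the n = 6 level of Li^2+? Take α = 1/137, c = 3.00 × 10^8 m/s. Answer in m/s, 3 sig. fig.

v_n = Zαc/n = 3 × 0.00730 × 3.00 × 10^8 / 6
    = 1.09 × 10^6 m/s

1.09 × 10^6 m/s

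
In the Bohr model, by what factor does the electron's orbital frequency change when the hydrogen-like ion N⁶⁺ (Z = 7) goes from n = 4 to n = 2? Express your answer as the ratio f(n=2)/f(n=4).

8

f ∝ Z^2 · n^-3; with Z fixed, f ∝ n^-3.
f(n=2)/f(n=4) = (2/4)^-3 = 8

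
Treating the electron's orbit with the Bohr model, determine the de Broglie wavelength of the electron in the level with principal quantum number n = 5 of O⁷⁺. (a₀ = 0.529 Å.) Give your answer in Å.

2.08 Å

The Bohr quantisation condition is nλ = 2πr_n.
r_n = n²a₀/Z = 1.65 Å
λ = 2πr_n/n = 2π·1.65/5 = 2.08 Å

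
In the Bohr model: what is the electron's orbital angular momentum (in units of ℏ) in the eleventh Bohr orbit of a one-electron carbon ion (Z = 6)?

11

L_n = nℏ, so L/ℏ = n = 11.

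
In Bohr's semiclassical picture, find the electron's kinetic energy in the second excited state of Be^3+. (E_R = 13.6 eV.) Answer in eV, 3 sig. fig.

24.2 eV

For a Coulomb orbit the virial theorem gives K = −E_n.
E_n = −E_R·Z²/n², so K = E_R·Z²/n² = 13.6 × 4²/3² = 24.2 eV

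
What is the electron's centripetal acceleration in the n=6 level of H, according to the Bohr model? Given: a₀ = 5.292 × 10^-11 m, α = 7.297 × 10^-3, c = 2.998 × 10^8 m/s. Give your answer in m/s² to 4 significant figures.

r = n²a₀/Z = 1.905 × 10^-9 m, v = Zαc/n = 3.646 × 10^5 m/s
a = v²/r = (3.646 × 10^5)² / 1.905 × 10^-9 = 6.978 × 10^19 m/s²

6.978 × 10^19 m/s²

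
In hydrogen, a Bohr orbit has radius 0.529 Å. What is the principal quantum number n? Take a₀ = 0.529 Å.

r_n = n²a₀/Z ⇒ n² = rZ/a₀ = 0.529 × 1 / 0.529 ≈ 1.00
n = 1

1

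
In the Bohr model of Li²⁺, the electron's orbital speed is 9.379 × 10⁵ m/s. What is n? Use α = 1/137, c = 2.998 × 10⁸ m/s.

7

v_n = Zαc/n ⇒ n = Zαc/v = 3 × 0.007299 × 2.998 × 10⁸ / 9.379 × 10⁵ ≈ 7.00
n = 7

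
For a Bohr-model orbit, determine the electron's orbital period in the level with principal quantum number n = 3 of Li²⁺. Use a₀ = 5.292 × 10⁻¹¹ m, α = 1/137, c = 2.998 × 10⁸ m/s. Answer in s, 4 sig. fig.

4.558 × 10⁻¹⁶ s

r = n²a₀/Z = 3²·5.292 × 10⁻¹¹/3 = 1.588 × 10⁻¹⁰ m
v = Zαc/n = 3·0.007299·2.998 × 10⁸/3 = 2.188 × 10⁶ m/s
T = 2πr/v = 4.558 × 10⁻¹⁶ s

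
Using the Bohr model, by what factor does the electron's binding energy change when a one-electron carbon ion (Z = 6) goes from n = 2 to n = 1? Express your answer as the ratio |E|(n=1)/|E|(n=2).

4

|E| ∝ Z^2 · n^-2; with Z fixed, |E| ∝ n^-2.
|E|(n=1)/|E|(n=2) = (1/2)^-2 = 4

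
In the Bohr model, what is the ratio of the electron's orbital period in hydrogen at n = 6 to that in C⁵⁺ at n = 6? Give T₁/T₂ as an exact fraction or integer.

T ∝ Z^-2 · n^3
T₁/T₂ = (1/6)^-2 · (6/6)^3 = 36

36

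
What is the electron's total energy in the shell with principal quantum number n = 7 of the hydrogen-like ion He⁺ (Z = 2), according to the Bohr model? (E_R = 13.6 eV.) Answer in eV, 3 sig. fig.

E_n = −E_R·Z²/n² = −13.6 × 2²/7² = -1.11 eV

-1.11 eV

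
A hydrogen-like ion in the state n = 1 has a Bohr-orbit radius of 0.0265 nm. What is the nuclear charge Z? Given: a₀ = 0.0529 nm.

r_n = n²a₀/Z ⇒ Z = n²a₀/r = 1² × 0.0529 / 0.0265 ≈ 2.00
Z = 2

2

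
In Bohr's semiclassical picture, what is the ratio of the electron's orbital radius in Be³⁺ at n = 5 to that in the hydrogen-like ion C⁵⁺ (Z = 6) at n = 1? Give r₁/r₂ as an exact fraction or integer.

r ∝ Z^-1 · n^2
r₁/r₂ = (4/6)^-1 · (5/1)^2 = 75/2

75/2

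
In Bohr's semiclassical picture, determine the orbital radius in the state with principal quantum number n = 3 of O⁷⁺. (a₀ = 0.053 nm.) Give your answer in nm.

r_n = n²a₀/Z = 3² × 0.053 / 8
    = 9 × 0.053 / 8 = 0.060 nm

0.060 nm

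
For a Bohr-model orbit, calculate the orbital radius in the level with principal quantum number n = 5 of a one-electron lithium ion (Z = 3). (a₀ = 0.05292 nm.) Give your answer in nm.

r_n = n²a₀/Z = 5² × 0.05292 / 3
    = 25 × 0.05292 / 3 = 0.4410 nm

0.4410 nm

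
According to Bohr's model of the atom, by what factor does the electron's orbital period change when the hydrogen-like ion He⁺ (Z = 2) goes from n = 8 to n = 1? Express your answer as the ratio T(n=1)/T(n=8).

1/512

T ∝ Z^-2 · n^3; with Z fixed, T ∝ n^3.
T(n=1)/T(n=8) = (1/8)^3 = 1/512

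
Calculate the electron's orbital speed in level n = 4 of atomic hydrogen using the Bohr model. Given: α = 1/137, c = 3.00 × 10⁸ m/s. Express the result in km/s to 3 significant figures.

v_n = Zαc/n = 1 × 0.00730 × 3.00 × 10⁸ / 4
    = 547 km/s

547 km/s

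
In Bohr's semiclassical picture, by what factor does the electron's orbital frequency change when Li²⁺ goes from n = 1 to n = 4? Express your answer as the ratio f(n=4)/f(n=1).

f ∝ Z^2 · n^-3; with Z fixed, f ∝ n^-3.
f(n=4)/f(n=1) = (4/1)^-3 = 1/64

1/64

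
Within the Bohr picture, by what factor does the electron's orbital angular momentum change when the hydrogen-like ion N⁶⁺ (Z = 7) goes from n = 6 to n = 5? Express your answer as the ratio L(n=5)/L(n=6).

5/6

L = nℏ depends only on n, so L ∝ n.
L(n=5)/L(n=6) = (5/6)^1 = 5/6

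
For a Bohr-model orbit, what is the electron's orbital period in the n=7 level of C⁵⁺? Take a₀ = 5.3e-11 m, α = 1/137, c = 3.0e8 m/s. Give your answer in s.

r = n²a₀/Z = 7²·5.3e-11/6 = 4.3e-10 m
v = Zαc/n = 6·0.0073·3.0e8/7 = 1.9e6 m/s
T = 2πr/v = 1.4e-15 s

1.4e-15 s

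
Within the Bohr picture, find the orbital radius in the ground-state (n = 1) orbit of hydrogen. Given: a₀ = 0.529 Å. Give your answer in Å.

0.529 Å

r_n = n²a₀/Z = 1² × 0.529 / 1
    = 1 × 0.529 / 1 = 0.529 Å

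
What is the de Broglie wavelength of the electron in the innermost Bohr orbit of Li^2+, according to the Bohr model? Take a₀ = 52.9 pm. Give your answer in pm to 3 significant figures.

111 pm

The Bohr quantisation condition is nλ = 2πr_n.
r_n = n²a₀/Z = 17.6 pm
λ = 2πr_n/n = 2π·17.6/1 = 111 pm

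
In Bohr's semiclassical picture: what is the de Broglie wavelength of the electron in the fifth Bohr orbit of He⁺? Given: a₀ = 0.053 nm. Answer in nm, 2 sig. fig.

The Bohr quantisation condition is nλ = 2πr_n.
r_n = n²a₀/Z = 0.66 nm
λ = 2πr_n/n = 2π·0.66/5 = 0.83 nm

0.83 nm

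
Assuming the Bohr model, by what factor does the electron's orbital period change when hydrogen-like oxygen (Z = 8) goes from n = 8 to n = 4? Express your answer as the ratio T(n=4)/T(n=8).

T ∝ Z^-2 · n^3; with Z fixed, T ∝ n^3.
T(n=4)/T(n=8) = (4/8)^3 = 1/8

1/8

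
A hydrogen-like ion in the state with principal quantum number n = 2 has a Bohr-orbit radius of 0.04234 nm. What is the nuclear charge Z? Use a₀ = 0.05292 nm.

5

r_n = n²a₀/Z ⇒ Z = n²a₀/r = 2² × 0.05292 / 0.04234 ≈ 5.00
Z = 5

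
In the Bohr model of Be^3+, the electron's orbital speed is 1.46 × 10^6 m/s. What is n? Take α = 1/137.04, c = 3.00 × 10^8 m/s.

v_n = Zαc/n ⇒ n = Zαc/v = 4 × 0.00730 × 3.00 × 10^8 / 1.46 × 10^6 ≈ 6.00
n = 6

6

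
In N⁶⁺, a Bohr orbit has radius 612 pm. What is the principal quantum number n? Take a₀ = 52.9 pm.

9

r_n = n²a₀/Z ⇒ n² = rZ/a₀ = 612 × 7 / 52.9 ≈ 80.98
n = 9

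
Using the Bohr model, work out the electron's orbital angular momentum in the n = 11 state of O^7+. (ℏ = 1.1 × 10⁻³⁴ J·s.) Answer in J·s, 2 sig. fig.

1.2 × 10⁻³³ J·s

L_n = nℏ = 11 × 1.1 × 10⁻³⁴ = 1.2 × 10⁻³³ J·s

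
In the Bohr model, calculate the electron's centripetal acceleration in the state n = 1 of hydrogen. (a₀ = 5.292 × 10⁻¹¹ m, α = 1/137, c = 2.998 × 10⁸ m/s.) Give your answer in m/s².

r = n²a₀/Z = 5.292 × 10⁻¹¹ m, v = Zαc/n = 2.188 × 10⁶ m/s
a = v²/r = (2.188 × 10⁶)² / 5.292 × 10⁻¹¹ = 9.049 × 10²² m/s²

9.049 × 10²² m/s²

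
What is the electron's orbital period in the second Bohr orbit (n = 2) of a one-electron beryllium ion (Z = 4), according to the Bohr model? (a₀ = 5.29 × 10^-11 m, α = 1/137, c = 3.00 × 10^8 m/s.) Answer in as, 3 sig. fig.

75.9 as

r = n²a₀/Z = 2²·5.29 × 10^-11/4 = 5.29 × 10^-11 m
v = Zαc/n = 4·0.00730·3.00 × 10^8/2 = 4.38 × 10^6 m/s
T = 2πr/v = 7.59 × 10^-17 s = 75.9 as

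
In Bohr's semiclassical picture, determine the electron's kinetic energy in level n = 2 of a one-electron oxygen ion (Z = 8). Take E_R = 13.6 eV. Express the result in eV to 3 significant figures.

218 eV

For a Coulomb orbit the virial theorem gives K = −E_n.
E_n = −E_R·Z²/n², so K = E_R·Z²/n² = 13.6 × 8²/2² = 218 eV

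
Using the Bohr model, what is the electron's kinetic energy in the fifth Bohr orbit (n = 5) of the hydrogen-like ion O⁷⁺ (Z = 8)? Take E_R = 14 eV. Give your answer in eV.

36 eV

For a Coulomb orbit the virial theorem gives K = −E_n.
E_n = −E_R·Z²/n², so K = E_R·Z²/n² = 14 × 8²/5² = 36 eV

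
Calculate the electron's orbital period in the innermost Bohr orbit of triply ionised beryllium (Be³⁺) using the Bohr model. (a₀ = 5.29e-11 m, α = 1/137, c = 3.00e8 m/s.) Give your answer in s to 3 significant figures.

r = n²a₀/Z = 1²·5.29e-11/4 = 1.32e-11 m
v = Zαc/n = 4·0.00730·3.00e8/1 = 8.76e6 m/s
T = 2πr/v = 9.49e-18 s

9.49e-18 s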